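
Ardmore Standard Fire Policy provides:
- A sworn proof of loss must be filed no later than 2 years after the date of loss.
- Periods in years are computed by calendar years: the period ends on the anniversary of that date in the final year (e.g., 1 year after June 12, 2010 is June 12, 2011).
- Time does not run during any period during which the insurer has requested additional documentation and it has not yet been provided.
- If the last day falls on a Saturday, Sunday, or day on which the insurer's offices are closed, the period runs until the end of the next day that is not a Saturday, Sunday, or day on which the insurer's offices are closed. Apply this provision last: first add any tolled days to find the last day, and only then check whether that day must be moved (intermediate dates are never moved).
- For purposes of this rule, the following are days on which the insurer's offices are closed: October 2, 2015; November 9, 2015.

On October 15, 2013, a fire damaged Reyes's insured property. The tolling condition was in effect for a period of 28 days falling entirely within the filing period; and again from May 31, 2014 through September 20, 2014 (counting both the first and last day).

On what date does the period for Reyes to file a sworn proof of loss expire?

2 years after October 15, 2013 is October 15, 2015.
Tolling adds 28 days: October 15, 2015 + 28 days = November 12, 2015.
From May 31, 2014 through September 20, 2014 inclusive is 113 days; tolling adds 113 days: November 12, 2015 + 113 days = March 4, 2016.
March 4, 2016 is a Friday and not a day on which the insurer's offices are closed, so no extension applies.

March 4, 2016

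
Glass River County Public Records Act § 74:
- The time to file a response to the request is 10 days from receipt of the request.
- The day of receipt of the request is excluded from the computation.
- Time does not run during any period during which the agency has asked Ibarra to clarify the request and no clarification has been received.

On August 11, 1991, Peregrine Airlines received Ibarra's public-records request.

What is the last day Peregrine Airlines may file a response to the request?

August 21, 1991

10 days after August 11, 1991 is August 21, 1991.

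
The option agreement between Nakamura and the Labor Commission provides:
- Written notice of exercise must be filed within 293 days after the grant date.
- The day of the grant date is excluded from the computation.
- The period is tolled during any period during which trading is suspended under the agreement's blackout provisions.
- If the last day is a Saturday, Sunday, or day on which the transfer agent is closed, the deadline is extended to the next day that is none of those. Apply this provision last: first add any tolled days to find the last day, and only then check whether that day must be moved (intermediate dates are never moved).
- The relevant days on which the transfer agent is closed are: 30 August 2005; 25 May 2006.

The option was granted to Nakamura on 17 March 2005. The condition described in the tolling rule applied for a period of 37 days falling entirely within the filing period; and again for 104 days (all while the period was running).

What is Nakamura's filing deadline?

293 days after 17 March 2005 is January 4, 2006.
Tolling adds 37 days: January 4, 2006 + 37 days = February 10, 2006.
Tolling adds 104 days: February 10, 2006 + 104 days = May 25, 2006.
May 25, 2006 is a listed holiday. The next qualifying day is May 26, 2006.

May 26, 2006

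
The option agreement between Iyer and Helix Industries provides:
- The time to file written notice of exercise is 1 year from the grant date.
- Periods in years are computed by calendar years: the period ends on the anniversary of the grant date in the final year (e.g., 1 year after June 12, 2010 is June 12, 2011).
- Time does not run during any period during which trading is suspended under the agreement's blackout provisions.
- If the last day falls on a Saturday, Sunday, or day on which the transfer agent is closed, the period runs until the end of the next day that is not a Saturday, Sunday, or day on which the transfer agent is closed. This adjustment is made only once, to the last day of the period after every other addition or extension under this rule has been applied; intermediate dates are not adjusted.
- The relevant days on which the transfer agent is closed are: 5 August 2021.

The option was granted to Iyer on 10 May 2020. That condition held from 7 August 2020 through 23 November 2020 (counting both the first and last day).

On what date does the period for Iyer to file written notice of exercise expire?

August 27, 2021

1 year after 10 May 2020 is May 10, 2021.
From August 7, 2020 through November 23, 2020 inclusive is 109 days; tolling adds 109 days: May 10, 2021 + 109 days = August 27, 2021.
August 27, 2021 is a Friday and not a day on which the transfer agent is closed, so no extension applies.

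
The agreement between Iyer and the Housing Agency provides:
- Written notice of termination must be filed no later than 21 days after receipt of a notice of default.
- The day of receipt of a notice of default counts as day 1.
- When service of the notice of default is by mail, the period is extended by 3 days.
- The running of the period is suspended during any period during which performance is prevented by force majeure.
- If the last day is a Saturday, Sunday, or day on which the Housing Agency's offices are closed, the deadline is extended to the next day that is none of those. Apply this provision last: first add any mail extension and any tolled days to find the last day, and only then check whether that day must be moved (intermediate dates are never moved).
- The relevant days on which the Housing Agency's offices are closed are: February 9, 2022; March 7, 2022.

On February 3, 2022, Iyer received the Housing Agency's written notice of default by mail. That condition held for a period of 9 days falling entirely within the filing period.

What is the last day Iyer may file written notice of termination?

Counting February 3, 2022 as day 1, day 21 is February 23, 2022.
Service was by mail, adding 3 days: February 23, 2022 + 3 days = February 26, 2022.
Tolling adds 9 days: February 26, 2022 + 9 days = March 7, 2022.
March 7, 2022 is a listed holiday. The next qualifying day is March 8, 2022.

March 8, 2022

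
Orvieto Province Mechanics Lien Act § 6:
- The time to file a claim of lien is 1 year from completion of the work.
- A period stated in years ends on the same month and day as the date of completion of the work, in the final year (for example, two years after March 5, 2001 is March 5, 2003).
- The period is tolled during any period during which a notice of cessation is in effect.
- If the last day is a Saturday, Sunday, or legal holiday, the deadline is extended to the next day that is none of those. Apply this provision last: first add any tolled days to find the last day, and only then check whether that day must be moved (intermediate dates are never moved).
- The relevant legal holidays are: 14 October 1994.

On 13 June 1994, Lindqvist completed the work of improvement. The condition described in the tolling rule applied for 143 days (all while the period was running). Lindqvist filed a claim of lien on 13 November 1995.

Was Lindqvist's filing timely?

1 year after 13 June 1994 is June 13, 1995.
Tolling adds 143 days: June 13, 1995 + 143 days = November 3, 1995.
November 3, 1995 is a Friday and not a legal holiday, so no extension applies.
The deadline is November 3, 1995; the filing on November 13, 1995 is after that date.

No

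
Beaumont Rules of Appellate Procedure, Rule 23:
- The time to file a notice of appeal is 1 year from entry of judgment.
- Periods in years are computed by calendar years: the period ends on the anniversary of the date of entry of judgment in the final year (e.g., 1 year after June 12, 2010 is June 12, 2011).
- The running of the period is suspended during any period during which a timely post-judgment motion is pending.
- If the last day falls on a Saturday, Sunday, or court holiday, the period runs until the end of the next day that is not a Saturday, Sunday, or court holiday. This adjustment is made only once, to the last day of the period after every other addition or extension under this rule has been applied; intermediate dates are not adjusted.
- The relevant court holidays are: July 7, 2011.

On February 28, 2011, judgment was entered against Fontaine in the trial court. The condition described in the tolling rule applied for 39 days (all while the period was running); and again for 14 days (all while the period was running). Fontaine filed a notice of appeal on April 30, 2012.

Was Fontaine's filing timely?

No

1 year after February 28, 2011 is February 28, 2012.
Tolling adds 39 days: February 28, 2012 + 39 days = April 7, 2012.
Tolling adds 14 days: April 7, 2012 + 14 days = April 21, 2012.
April 21, 2012 is Saturday; April 22, 2012 is Sunday. The next qualifying day is April 23, 2012.
The deadline is April 23, 2012; the filing on April 30, 2012 is after that date.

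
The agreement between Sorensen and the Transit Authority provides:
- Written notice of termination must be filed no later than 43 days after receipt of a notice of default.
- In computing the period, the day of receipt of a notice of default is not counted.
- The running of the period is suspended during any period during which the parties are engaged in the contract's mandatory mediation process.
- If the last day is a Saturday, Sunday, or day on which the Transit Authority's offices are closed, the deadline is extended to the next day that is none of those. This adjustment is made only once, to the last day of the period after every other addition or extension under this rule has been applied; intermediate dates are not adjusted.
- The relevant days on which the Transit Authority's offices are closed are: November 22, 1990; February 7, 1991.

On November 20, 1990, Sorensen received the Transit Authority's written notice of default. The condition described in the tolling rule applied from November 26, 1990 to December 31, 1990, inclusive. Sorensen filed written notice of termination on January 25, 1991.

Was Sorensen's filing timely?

43 days after November 20, 1990 is January 2, 1991.
From November 26, 1990 through December 31, 1990 inclusive is 36 days; tolling adds 36 days: January 2, 1991 + 36 days = February 7, 1991.
February 7, 1991 is a listed holiday. The next qualifying day is February 8, 1991.
The deadline is February 8, 1991; the filing on January 25, 1991 is on or before that date.

Yes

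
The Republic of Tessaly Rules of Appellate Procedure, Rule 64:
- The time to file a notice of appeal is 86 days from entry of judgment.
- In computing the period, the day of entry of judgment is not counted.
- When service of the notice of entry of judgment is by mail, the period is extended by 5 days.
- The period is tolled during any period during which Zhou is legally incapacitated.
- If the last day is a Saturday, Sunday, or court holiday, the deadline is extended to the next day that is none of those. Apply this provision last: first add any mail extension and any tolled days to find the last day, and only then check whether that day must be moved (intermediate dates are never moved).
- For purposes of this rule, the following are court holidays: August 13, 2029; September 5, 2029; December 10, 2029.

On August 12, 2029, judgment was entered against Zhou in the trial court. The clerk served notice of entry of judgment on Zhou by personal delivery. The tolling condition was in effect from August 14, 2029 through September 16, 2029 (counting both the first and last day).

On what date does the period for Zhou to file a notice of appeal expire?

December 11, 2029

86 days after August 12, 2029 is November 6, 2029.
Service was not by mail, so no mail extension applies.
From August 14, 2029 through September 16, 2029 inclusive is 34 days; tolling adds 34 days: November 6, 2029 + 34 days = December 10, 2029.
December 10, 2029 is a listed holiday. The next qualifying day is December 11, 2029.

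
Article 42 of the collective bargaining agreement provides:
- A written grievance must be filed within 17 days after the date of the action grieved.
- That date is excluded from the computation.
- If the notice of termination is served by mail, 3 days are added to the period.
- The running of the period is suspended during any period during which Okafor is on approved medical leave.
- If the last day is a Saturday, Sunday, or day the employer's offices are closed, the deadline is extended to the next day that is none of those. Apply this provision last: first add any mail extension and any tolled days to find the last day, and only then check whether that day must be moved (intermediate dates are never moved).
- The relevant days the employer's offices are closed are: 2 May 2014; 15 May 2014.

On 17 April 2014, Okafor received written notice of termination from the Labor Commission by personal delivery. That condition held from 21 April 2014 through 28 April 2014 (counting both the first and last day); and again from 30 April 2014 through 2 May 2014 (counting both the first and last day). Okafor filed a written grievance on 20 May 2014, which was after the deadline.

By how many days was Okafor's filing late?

17 days after 17 April 2014 is May 4, 2014.
Service was not by mail, so no mail extension applies.
From April 21, 2014 through April 28, 2014 inclusive is 8 days; tolling adds 8 days: May 4, 2014 + 8 days = May 12, 2014.
From April 30, 2014 through May 2, 2014 inclusive is 3 days; tolling adds 3 days: May 12, 2014 + 3 days = May 15, 2014.
May 15, 2014 is a listed holiday. The next qualifying day is May 16, 2014.
The deadline is May 16, 2014; from May 16, 2014 to May 20, 2014 is 4 days.

4 days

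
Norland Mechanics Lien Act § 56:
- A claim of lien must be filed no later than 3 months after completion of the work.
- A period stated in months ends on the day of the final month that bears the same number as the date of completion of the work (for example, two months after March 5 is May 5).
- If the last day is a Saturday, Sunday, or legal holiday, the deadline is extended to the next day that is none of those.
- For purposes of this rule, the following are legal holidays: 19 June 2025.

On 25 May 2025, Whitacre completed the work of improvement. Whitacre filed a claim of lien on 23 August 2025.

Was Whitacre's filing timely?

Yes

3 months after 25 May 2025 is August 25, 2025.
August 25, 2025 is a Monday and not a legal holiday, so no extension applies.
The deadline is August 25, 2025; the filing on August 23, 2025 is on or before that date.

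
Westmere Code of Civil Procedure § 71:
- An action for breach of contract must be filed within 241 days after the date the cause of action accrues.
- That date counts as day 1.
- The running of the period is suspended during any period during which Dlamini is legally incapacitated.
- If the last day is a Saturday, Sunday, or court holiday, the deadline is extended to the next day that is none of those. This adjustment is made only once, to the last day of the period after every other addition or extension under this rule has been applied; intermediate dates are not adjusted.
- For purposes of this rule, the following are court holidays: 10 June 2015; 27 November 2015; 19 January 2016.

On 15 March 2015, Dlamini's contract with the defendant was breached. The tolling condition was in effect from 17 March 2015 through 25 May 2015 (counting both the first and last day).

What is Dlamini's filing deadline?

January 20, 2016

Counting 15 March 2015 as day 1, day 241 is November 10, 2015.
From March 17, 2015 through May 25, 2015 inclusive is 70 days; tolling adds 70 days: November 10, 2015 + 70 days = January 19, 2016.
January 19, 2016 is a listed holiday. The next qualifying day is January 20, 2016.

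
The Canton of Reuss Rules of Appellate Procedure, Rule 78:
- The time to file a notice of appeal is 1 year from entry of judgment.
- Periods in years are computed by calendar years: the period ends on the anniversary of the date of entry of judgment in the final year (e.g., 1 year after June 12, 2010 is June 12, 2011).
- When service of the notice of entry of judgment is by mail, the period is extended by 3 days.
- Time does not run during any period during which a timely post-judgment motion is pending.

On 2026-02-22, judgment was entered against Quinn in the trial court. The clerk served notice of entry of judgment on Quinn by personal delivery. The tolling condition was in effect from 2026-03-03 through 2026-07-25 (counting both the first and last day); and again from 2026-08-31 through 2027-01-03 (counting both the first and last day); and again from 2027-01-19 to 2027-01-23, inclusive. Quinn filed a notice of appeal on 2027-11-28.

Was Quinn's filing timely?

1 year after 2026-02-22 is February 22, 2027.
Service was not by mail, so no mail extension applies.
From March 3, 2026 through July 25, 2026 inclusive is 145 days; tolling adds 145 days: February 22, 2027 + 145 days = July 17, 2027.
From August 31, 2026 through January 3, 2027 inclusive is 126 days; tolling adds 126 days: July 17, 2027 + 126 days = November 20, 2027.
From January 19, 2027 through January 23, 2027 inclusive is 5 days; tolling adds 5 days: November 20, 2027 + 5 days = November 25, 2027.
The deadline is November 25, 2027; the filing on November 28, 2027 is after that date.

No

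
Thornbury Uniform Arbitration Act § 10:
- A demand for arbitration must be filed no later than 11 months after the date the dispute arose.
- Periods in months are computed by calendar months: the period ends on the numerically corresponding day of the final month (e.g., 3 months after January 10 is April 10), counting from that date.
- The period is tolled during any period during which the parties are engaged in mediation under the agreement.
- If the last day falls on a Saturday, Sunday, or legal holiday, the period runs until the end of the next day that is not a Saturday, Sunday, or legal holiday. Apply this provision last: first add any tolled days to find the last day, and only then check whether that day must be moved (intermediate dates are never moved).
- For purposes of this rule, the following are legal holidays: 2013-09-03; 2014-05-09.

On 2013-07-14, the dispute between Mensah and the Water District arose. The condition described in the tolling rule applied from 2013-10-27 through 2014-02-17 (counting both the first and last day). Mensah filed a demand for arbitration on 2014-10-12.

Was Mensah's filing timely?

No

11 months after 2013-07-14 is June 14, 2014.
From October 27, 2013 through February 17, 2014 inclusive is 114 days; tolling adds 114 days: June 14, 2014 + 114 days = October 6, 2014.
October 6, 2014 is a Monday and not a legal holiday, so no extension applies.
The deadline is October 6, 2014; the filing on October 12, 2014 is after that date.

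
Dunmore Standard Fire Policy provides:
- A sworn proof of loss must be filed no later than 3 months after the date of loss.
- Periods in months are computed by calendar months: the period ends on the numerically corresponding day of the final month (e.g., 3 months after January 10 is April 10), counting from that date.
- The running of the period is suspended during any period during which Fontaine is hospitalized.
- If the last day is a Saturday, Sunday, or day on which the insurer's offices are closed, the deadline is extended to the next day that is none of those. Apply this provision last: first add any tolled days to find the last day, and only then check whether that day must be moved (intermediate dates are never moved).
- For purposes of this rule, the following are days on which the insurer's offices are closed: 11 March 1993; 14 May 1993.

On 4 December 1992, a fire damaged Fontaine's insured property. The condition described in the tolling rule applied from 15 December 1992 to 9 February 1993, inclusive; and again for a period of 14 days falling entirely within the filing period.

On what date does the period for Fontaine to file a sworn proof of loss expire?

3 months after 4 December 1992 is March 4, 1993.
From December 15, 1992 through February 9, 1993 inclusive is 57 days; tolling adds 57 days: March 4, 1993 + 57 days = April 30, 1993.
Tolling adds 14 days: April 30, 1993 + 14 days = May 14, 1993.
May 14, 1993 is a listed holiday; May 15, 1993 is Saturday; May 16, 1993 is Sunday. The next qualifying day is May 17, 1993.

May 17, 1993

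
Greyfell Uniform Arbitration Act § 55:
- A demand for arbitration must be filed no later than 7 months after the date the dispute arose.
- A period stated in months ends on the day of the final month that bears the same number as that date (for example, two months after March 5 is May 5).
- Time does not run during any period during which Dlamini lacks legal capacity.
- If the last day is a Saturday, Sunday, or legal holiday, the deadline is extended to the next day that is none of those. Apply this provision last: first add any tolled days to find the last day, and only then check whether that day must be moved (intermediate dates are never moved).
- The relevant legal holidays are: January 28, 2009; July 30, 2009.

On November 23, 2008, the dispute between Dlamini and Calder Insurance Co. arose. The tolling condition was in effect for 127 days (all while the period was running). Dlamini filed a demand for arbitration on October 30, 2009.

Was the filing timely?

7 months after November 23, 2008 is June 23, 2009.
Tolling adds 127 days: June 23, 2009 + 127 days = October 28, 2009.
October 28, 2009 is a Wednesday and not a legal holiday, so no extension applies.
The deadline is October 28, 2009; the filing on October 30, 2009 is after that date.

No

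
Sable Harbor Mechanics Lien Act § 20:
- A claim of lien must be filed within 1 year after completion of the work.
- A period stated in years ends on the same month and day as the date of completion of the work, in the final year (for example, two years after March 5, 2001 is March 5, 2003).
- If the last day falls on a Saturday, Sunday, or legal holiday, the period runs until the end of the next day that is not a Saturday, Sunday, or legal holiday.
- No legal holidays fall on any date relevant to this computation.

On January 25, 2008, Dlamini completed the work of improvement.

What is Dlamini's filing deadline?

1 year after January 25, 2008 is January 25, 2009.
January 25, 2009 is Sunday. The next qualifying day is January 26, 2009.

January 26, 2009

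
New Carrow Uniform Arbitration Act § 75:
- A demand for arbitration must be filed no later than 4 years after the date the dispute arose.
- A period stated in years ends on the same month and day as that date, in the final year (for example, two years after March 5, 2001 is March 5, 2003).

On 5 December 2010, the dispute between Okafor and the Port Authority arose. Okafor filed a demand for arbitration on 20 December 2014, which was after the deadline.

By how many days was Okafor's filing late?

15 days

4 years after 5 December 2010 is December 5, 2014.
The deadline is December 5, 2014; from December 5, 2014 to December 20, 2014 is 15 days.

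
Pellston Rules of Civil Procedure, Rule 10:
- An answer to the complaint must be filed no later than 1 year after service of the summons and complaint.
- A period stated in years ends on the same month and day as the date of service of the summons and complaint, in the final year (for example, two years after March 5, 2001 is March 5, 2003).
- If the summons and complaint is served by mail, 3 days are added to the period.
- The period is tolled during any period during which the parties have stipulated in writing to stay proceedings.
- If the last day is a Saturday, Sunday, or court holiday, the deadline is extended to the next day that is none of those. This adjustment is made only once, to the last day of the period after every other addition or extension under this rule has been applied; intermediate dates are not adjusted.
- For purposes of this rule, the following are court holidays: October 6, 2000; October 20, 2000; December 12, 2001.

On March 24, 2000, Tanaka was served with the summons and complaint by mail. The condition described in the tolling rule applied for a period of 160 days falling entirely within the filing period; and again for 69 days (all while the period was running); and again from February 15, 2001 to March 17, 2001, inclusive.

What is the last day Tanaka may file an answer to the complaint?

December 13, 2001

1 year after March 24, 2000 is March 24, 2001.
Service was by mail, adding 3 days: March 24, 2001 + 3 days = March 27, 2001.
Tolling adds 160 days: March 27, 2001 + 160 days = September 3, 2001.
Tolling adds 69 days: September 3, 2001 + 69 days = November 11, 2001.
From February 15, 2001 through March 17, 2001 inclusive is 31 days; tolling adds 31 days: November 11, 2001 + 31 days = December 12, 2001.
December 12, 2001 is a listed holiday. The next qualifying day is December 13, 2001.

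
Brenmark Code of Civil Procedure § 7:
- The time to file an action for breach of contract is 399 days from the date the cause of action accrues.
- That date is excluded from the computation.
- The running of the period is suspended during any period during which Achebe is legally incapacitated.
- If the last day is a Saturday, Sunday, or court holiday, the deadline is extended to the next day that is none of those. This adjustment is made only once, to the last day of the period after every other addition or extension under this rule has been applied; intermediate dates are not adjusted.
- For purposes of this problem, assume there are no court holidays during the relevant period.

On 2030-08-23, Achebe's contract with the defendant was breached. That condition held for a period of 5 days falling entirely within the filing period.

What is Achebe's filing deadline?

399 days after 2030-08-23 is September 26, 2031.
Tolling adds 5 days: September 26, 2031 + 5 days = October 1, 2031.
October 1, 2031 is a Wednesday and not a court holiday, so no extension applies.

October 1, 2031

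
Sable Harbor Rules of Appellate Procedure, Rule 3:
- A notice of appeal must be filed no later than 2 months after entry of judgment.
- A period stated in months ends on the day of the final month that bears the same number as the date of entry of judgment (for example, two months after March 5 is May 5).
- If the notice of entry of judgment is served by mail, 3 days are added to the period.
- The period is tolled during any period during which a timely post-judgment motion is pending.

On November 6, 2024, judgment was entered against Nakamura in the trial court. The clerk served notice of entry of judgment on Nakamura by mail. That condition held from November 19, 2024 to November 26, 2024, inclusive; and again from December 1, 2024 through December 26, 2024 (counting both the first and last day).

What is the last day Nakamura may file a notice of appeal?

February 12, 2025

2 months after November 6, 2024 is January 6, 2025.
Service was by mail, adding 3 days: January 6, 2025 + 3 days = January 9, 2025.
From November 19, 2024 through November 26, 2024 inclusive is 8 days; tolling adds 8 days: January 9, 2025 + 8 days = January 17, 2025.
From December 1, 2024 through December 26, 2024 inclusive is 26 days; tolling adds 26 days: January 17, 2025 + 26 days = February 12, 2025.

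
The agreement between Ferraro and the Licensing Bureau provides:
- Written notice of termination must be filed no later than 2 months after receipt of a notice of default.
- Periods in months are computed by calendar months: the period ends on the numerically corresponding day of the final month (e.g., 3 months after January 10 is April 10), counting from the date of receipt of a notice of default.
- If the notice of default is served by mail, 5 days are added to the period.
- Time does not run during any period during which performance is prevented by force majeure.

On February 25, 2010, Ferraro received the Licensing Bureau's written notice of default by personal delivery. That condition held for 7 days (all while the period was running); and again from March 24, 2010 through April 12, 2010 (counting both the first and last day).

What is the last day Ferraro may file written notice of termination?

May 22, 2010

2 months after February 25, 2010 is April 25, 2010.
Service was not by mail, so no mail extension applies.
Tolling adds 7 days: April 25, 2010 + 7 days = May 2, 2010.
From March 24, 2010 through April 12, 2010 inclusive is 20 days; tolling adds 20 days: May 2, 2010 + 20 days = May 22, 2010.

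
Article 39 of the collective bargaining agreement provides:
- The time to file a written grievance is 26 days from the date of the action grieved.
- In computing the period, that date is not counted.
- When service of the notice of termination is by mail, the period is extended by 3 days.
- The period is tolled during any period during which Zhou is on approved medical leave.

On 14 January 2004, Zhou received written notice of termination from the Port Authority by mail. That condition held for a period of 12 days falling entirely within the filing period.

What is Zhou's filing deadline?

February 24, 2004

26 days after 14 January 2004 is February 9, 2004.
Service was by mail, adding 3 days: February 9, 2004 + 3 days = February 12, 2004.
Tolling adds 12 days: February 12, 2004 + 12 days = February 24, 2004.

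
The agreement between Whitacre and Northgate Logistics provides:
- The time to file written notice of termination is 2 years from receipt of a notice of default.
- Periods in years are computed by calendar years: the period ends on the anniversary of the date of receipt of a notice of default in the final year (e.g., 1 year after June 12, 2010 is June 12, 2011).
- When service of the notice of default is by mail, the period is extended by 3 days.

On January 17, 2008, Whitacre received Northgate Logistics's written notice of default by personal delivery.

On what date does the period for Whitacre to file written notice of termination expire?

January 17, 2010

2 years after January 17, 2008 is January 17, 2010.
Service was not by mail, so no mail extension applies.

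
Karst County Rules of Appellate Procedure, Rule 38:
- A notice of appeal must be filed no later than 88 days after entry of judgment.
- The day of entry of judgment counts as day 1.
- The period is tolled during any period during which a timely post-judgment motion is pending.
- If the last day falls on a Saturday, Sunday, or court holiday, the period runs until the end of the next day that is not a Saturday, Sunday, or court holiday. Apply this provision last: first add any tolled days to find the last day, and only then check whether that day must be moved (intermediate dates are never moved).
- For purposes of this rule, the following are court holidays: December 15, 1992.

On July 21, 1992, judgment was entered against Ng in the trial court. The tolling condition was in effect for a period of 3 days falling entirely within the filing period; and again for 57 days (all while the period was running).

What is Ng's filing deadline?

Counting July 21, 1992 as day 1, day 88 is October 16, 1992.
Tolling adds 3 days: October 16, 1992 + 3 days = October 19, 1992.
Tolling adds 57 days: October 19, 1992 + 57 days = December 15, 1992.
December 15, 1992 is a listed holiday. The next qualifying day is December 16, 1992.

December 16, 1992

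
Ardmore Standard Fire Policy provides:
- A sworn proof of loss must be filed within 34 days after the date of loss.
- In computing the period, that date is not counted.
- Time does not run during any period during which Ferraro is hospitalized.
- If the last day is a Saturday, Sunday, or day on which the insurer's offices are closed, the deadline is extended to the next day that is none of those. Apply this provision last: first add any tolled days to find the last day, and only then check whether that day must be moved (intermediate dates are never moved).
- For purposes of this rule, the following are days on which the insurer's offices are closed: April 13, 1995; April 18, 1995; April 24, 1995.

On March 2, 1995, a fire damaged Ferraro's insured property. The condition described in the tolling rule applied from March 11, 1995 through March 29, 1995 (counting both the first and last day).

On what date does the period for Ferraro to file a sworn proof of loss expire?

April 25, 1995

34 days after March 2, 1995 is April 5, 1995.
From March 11, 1995 through March 29, 1995 inclusive is 19 days; tolling adds 19 days: April 5, 1995 + 19 days = April 24, 1995.
April 24, 1995 is a listed holiday. The next qualifying day is April 25, 1995.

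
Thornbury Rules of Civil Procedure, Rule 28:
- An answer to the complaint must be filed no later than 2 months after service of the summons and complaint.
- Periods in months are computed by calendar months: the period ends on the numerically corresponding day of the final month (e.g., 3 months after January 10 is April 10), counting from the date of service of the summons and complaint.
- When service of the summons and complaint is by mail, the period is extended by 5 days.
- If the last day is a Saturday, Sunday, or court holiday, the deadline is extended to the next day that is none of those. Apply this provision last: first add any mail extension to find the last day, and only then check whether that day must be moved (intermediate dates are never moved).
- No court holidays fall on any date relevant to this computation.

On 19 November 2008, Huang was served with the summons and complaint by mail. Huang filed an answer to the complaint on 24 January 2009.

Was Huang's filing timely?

Yes

2 months after 19 November 2008 is January 19, 2009.
Service was by mail, adding 5 days: January 19, 2009 + 5 days = January 24, 2009.
January 24, 2009 is Saturday; January 25, 2009 is Sunday. The next qualifying day is January 26, 2009.
The deadline is January 26, 2009; the filing on January 24, 2009 is on or before that date.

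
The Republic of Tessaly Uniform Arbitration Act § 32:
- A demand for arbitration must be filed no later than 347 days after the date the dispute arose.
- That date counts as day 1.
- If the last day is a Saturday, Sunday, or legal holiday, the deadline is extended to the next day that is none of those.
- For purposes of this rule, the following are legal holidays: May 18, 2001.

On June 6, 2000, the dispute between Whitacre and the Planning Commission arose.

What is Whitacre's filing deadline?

Counting June 6, 2000 as day 1, day 347 is May 18, 2001.
May 18, 2001 is a listed holiday; May 19, 2001 is Saturday; May 20, 2001 is Sunday. The next qualifying day is May 21, 2001.

May 21, 2001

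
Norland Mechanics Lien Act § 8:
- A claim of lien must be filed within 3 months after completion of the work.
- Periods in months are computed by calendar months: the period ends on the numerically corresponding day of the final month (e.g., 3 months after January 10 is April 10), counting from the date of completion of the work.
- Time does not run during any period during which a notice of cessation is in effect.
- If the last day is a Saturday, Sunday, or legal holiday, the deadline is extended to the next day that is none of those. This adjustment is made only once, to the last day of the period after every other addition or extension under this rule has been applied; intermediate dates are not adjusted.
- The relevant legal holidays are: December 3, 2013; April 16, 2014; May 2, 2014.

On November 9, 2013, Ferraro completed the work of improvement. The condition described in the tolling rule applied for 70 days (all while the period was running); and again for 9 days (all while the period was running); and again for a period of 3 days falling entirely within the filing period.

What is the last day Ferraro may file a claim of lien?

May 5, 2014

3 months after November 9, 2013 is February 9, 2014.
Tolling adds 70 days: February 9, 2014 + 70 days = April 20, 2014.
Tolling adds 9 days: April 20, 2014 + 9 days = April 29, 2014.
Tolling adds 3 days: April 29, 2014 + 3 days = May 2, 2014.
May 2, 2014 is a listed holiday; May 3, 2014 is Saturday; May 4, 2014 is Sunday. The next qualifying day is May 5, 2014.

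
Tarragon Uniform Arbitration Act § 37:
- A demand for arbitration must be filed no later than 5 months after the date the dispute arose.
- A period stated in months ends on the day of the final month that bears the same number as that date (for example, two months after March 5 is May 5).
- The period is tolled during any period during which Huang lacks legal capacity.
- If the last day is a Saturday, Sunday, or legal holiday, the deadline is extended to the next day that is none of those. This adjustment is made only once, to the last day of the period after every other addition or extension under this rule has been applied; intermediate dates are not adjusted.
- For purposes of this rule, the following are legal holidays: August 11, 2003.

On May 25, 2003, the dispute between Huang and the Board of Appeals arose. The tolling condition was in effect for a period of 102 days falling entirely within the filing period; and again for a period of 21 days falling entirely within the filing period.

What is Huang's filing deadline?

5 months after May 25, 2003 is October 25, 2003.
Tolling adds 102 days: October 25, 2003 + 102 days = February 4, 2004.
Tolling adds 21 days: February 4, 2004 + 21 days = February 25, 2004.
February 25, 2004 is a Wednesday and not a legal holiday, so no extension applies.

February 25, 2004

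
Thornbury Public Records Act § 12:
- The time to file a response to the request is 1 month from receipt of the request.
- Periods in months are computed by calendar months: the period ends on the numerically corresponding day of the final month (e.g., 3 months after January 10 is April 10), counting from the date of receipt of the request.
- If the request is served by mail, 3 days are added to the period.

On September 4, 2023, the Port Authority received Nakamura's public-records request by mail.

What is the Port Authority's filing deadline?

1 month after September 4, 2023 is October 4, 2023.
Service was by mail, adding 3 days: October 4, 2023 + 3 days = October 7, 2023.

October 7, 2023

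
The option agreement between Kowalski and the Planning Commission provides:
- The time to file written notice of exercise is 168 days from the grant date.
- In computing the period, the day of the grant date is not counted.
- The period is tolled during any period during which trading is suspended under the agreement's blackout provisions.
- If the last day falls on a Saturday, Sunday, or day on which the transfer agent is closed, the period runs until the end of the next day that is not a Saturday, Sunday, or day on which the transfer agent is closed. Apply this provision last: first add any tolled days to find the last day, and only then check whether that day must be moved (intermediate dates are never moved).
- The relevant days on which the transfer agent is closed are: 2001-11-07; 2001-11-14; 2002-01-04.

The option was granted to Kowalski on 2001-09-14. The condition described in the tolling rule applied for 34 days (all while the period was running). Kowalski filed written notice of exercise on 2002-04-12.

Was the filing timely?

No

168 days after 2001-09-14 is March 1, 2002.
Tolling adds 34 days: March 1, 2002 + 34 days = April 4, 2002.
April 4, 2002 is a Thursday and not a day on which the transfer agent is closed, so no extension applies.
The deadline is April 4, 2002; the filing on April 12, 2002 is after that date.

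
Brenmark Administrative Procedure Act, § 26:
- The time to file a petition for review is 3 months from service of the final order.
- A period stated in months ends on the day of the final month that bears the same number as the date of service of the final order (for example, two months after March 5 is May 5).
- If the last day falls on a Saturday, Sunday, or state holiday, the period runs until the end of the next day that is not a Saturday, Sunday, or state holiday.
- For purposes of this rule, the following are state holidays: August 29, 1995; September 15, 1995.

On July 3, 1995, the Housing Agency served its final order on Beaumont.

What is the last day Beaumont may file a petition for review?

October 3, 1995

3 months after July 3, 1995 is October 3, 1995.
October 3, 1995 is a Tuesday and not a state holiday, so no extension applies.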